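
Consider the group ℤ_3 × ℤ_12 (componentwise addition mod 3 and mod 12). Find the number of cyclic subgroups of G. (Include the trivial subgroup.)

Group the elements of G by the cyclic subgroup they generate; each cyclic subgroup of order d accounts for φ(d) elements.
Cyclic subgroups by order — order 1: 1; order 2: 1; order 3: 4; order 4: 1; order 6: 4; order 12: 4.
Total: 15.

15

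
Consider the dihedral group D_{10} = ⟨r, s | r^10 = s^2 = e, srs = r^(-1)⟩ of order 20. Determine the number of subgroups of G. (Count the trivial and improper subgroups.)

|G| = 20, so by Lagrange every subgroup order divides 20. Divisors: 1, 2, 4, 5, 10, 20.
Subgroups by order — order 1: 1; order 2: 11; order 4: 5; order 5: 1; order 10: 3; order 20: 1.
Total: 1 + 11 + 5 + 1 + 3 + 1 = 22.

22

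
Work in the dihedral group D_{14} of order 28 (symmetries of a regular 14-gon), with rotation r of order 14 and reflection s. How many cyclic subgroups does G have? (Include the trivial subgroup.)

18

A cyclic subgroup of order d is generated by each of its φ(d) elements of order d, so the cyclic subgroups of order d number (#elements of order d)/φ(d).
Cyclic subgroups by order — order 1: 1; order 2: 15; order 7: 1; order 14: 1.
Total: 18.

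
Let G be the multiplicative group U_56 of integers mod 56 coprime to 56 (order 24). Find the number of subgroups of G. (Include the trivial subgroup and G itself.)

32

|G| = 24, so by Lagrange every subgroup order divides 24. Divisors: 1, 2, 3, 4, 6, 8, 12, 24.
Subgroups by order — order 1: 1; order 2: 7; order 3: 1; order 4: 7; order 6: 7; order 8: 1; order 12: 7; order 24: 1.
Total: 1 + 7 + 1 + 7 + 7 + 1 + 7 + 1 = 32.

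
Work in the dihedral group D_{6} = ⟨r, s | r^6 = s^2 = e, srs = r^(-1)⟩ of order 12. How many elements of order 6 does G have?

2

The elements of order 6 are: r, r^5.
That's 2.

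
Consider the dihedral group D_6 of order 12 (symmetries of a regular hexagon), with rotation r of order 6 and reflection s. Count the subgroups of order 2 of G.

|G| = 12 and 2 | 12, so subgroups of order 2 are possible by Lagrange.
The subgroups of order 2 are: {e, r^2s}; {e, r^3}; {e, r^3s}; {e, r^4s}; … (7 in all).
So G has 7 subgroups of order 2.

7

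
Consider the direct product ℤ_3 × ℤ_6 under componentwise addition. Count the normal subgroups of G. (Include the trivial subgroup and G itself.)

G is abelian, so every subgroup is normal.
G has 12 subgroups in total, hence 12 normal subgroups.

12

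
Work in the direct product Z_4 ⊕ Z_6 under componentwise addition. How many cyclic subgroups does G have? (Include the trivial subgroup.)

Group the elements of G by the cyclic subgroup they generate; each cyclic subgroup of order d accounts for φ(d) elements.
Cyclic subgroups by order — order 1: 1; order 2: 3; order 3: 1; order 4: 2; order 6: 3; order 12: 2.
Total: 12.

12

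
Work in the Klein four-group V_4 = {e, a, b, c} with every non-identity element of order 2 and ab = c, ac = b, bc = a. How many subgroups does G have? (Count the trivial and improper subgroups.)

|G| = 4, so by Lagrange every subgroup order divides 4. Divisors: 1, 2, 4.
Subgroups by order — order 1: 1; order 2: 3; order 4: 1.
Total: 1 + 3 + 1 = 5.

5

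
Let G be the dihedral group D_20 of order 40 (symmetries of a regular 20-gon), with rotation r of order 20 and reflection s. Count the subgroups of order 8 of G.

|G| = 40 and 8 | 40, so subgroups of order 8 are possible by Lagrange.
The subgroups of order 8 are: {e, r^5, r^10, r^15, s, r^5s, r^10s, r^15s}; {e, r^5, r^10, r^15, rs, r^6s, r^11s, r^16s}; {e, r^5, r^10, r^15, r^2s, r^7s, r^12s, r^17s}; {e, r^5, r^10, r^15, r^3s, r^8s, r^13s, r^18s}; … (5 in all).
So G has 5 subgroups of order 8.

5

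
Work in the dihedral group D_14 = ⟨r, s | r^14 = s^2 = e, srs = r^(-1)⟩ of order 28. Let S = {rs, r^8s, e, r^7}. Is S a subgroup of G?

Yes

|S| = 4 divides |G| = 28, consistent with Lagrange.
S contains the identity, every element's inverse is in S, and S is closed under ·: it is a subgroup.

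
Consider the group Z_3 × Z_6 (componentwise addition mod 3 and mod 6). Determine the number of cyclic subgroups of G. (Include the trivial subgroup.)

10

A cyclic subgroup of order d is generated by each of its φ(d) elements of order d, so the cyclic subgroups of order d number (#elements of order d)/φ(d).
Cyclic subgroups by order — order 1: 1; order 2: 1; order 3: 4; order 6: 4.
Total: 10.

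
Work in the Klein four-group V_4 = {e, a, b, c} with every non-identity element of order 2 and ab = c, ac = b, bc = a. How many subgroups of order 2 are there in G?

3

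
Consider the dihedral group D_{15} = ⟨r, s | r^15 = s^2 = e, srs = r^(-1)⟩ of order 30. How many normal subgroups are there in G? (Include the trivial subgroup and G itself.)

5

G has 28 subgroups. Checking conjugation-invariance by order — order 1: 1/1 normal; order 2: 0/15 normal; order 3: 1/1 normal; order 5: 1/1 normal; order 6: 0/5 normal; order 10: 0/3 normal; order 15: 1/1 normal; order 30: 1/1 normal.
Total normal subgroups: 5.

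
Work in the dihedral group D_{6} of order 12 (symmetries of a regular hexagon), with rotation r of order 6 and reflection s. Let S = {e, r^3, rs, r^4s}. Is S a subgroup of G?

|S| = 4 divides |G| = 12, consistent with Lagrange.
S contains the identity, every element's inverse is in S, and S is closed under ·: it is a subgroup.

Yes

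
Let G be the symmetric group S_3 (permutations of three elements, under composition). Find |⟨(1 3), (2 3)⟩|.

6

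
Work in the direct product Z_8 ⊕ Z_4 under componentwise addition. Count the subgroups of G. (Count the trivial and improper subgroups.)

|G| = 32, so by Lagrange every subgroup order divides 32. Divisors: 1, 2, 4, 8, 16, 32.
Subgroups by order — order 1: 1; order 2: 3; order 4: 7; order 8: 7; order 16: 3; order 32: 1.
Total: 1 + 3 + 7 + 7 + 3 + 1 = 22.

22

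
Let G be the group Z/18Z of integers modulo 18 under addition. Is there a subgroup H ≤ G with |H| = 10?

10 does not divide |G| = 18, so by Lagrange no subgroup of order 10 exists.

No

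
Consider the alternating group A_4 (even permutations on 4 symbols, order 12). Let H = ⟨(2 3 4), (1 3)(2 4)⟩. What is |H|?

12

|⟨(2 3 4)⟩| = 3 and |⟨(1 3)(2 4)⟩| = 2, so |H| is a multiple of lcm(3, 2) = 6 and divides |G| = 12.
Closing {(2 3 4), (1 3)(2 4)} under the group operation gives all of G, so |H| = 12.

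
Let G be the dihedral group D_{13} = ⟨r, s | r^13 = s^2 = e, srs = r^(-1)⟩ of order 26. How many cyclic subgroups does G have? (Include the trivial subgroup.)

15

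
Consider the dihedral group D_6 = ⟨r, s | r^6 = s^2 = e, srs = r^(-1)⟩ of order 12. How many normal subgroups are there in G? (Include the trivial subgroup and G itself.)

7

G has 16 subgroups. Checking conjugation-invariance by order — order 1: 1/1 normal; order 2: 1/7 normal; order 3: 1/1 normal; order 4: 0/3 normal; order 6: 3/3 normal; order 12: 1/1 normal.
Total normal subgroups: 7.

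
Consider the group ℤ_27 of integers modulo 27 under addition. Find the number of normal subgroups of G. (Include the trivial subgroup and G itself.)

4

G is abelian, so every subgroup is normal.
G has 4 subgroups in total, hence 4 normal subgroups.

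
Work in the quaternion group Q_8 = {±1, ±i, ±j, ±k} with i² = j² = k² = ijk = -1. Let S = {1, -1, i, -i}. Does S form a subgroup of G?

|S| = 4 divides |G| = 8, consistent with Lagrange.
S contains the identity, every element's inverse is in S, and S is closed under ·: it is a subgroup.
In fact S = ⟨-i⟩.

Yes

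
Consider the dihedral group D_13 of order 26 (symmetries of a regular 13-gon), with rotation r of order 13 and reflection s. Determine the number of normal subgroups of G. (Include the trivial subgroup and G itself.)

3

G has 16 subgroups. Checking conjugation-invariance by order — order 1: 1/1 normal; order 2: 0/13 normal; order 13: 1/1 normal; order 26: 1/1 normal.
Total normal subgroups: 3.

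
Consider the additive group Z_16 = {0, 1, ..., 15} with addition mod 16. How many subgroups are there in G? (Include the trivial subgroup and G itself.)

5

A cyclic group of order 16 has exactly one subgroup for each divisor of 16.
Divisors of 16: 1, 2, 4, 8, 16.
So Z_16 has 5 subgroups.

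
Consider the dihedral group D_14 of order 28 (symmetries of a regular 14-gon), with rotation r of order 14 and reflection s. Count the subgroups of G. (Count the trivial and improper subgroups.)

|G| = 28, so by Lagrange every subgroup order divides 28. Divisors: 1, 2, 4, 7, 14, 28.
Subgroups by order — order 1: 1; order 2: 15; order 4: 7; order 7: 1; order 14: 3; order 28: 1.
Total: 1 + 15 + 7 + 1 + 3 + 1 = 28.

28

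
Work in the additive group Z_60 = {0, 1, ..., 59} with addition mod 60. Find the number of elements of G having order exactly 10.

In a cyclic group of order 60, the number of elements of order d (for d | 60) is φ(d).
φ(10) = 4.

4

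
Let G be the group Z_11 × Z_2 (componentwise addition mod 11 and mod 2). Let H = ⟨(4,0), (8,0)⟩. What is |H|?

11

|⟨(4,0)⟩| = 11 and |⟨(8,0)⟩| = 11, so |H| is a multiple of lcm(11, 11) = 11 and divides |G| = 22.
Closing under the operation: H = {(0,0), (1,0), (2,0), (3,0), (4,0), (5,0), (6,0), (7,0), (8,0), (9,0), (10,0)}, so |H| = 11.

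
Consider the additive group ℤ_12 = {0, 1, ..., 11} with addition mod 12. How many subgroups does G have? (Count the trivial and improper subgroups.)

6

Subgroups of the cyclic group ℤ_12 correspond bijectively to divisors of 12.
Divisors of 12: 1, 2, 3, 4, 6, 12.
So ℤ_12 has 6 subgroups.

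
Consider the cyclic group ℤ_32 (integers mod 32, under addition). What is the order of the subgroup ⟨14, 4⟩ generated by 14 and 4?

16

|⟨14⟩| = 16 and |⟨4⟩| = 8, so |H| is a multiple of lcm(16, 8) = 16 and divides |G| = 32.
Closing under the operation: H = {0, 2, 4, 6, 8, 10, 12, 14, 16, 18, 20, 22, 24, 26, 28, 30}, so |H| = 16.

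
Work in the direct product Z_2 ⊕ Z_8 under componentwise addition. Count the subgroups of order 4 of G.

3

|G| = 16 and 4 | 16, so subgroups of order 4 are possible by Lagrange.
The subgroups of order 4 are: {(0,0), (0,2), (0,4), (0,6)}; {(0,0), (0,4), (1,0), (1,4)}; {(0,0), (0,4), (1,2), (1,6)}.
So G has 3 subgroups of order 4.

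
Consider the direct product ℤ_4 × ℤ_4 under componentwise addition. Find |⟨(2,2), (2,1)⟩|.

8

|⟨(2,2)⟩| = 2 and |⟨(2,1)⟩| = 4, so |H| is a multiple of lcm(2, 4) = 4 and divides |G| = 16.
Closing under the operation: H = {(0,0), (0,1), (0,2), (0,3), (2,0), (2,1), (2,2), (2,3)}, so |H| = 8.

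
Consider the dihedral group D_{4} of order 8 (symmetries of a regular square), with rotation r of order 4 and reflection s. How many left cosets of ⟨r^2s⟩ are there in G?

4

|⟨r^2s⟩| = 2 and |G| = 8.
By Lagrange, [G : H] = |G|/|H| = 8/2 = 4.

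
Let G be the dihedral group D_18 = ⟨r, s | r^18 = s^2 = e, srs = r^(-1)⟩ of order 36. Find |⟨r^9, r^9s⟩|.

|⟨r^9⟩| = 2 and |⟨r^9s⟩| = 2, so |H| is a multiple of lcm(2, 2) = 2 and divides |G| = 36.
Closing under the operation: H = {e, r^9, s, r^9s}, so |H| = 4.

4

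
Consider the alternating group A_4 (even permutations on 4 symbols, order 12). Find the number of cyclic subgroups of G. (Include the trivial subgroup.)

Group the elements of G by the cyclic subgroup they generate; each cyclic subgroup of order d accounts for φ(d) elements.
Cyclic subgroups by order — order 1: 1; order 2: 3; order 3: 4.
Total: 8.

8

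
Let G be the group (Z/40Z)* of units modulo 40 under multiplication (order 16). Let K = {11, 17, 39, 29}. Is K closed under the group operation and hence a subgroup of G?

The identity 1 ∉ K, so K is not a subgroup.

No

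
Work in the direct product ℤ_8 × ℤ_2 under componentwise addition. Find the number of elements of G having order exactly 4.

4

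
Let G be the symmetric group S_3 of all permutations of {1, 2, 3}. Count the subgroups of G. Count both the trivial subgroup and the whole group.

6

|G| = 6, so by Lagrange every subgroup order divides 6. Divisors: 1, 2, 3, 6.
Subgroups by order — order 1: 1; order 2: 3; order 3: 1; order 6: 1.
Total: 1 + 3 + 1 + 1 = 6.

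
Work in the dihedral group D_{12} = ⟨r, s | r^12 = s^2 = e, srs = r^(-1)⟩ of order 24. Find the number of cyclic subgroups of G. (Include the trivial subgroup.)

A cyclic subgroup of order d is generated by each of its φ(d) elements of order d, so the cyclic subgroups of order d number (#elements of order d)/φ(d).
Cyclic subgroups by order — order 1: 1; order 2: 13; order 3: 1; order 4: 1; order 6: 1; order 12: 1.
Total: 18.

18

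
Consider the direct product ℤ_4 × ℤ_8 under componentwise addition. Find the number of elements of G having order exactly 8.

16

An element (a,b) has order lcm(ord(a), ord(b)); count pairs with lcm equal to 8.
Enumerating gives 16 such elements.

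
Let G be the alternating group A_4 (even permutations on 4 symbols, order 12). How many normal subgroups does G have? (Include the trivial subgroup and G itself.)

3

G has 10 subgroups. Checking conjugation-invariance by order — order 1: 1/1 normal; order 2: 0/3 normal; order 3: 0/4 normal; order 4: 1/1 normal; order 12: 1/1 normal.
Total normal subgroups: 3.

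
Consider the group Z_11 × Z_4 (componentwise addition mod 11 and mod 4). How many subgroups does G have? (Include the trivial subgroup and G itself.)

6

|G| = 44, so by Lagrange every subgroup order divides 44. Divisors: 1, 2, 4, 11, 22, 44.
Subgroups by order — order 1: 1; order 2: 1; order 4: 1; order 11: 1; order 22: 1; order 44: 1.
Total: 1 + 1 + 1 + 1 + 1 + 1 = 6.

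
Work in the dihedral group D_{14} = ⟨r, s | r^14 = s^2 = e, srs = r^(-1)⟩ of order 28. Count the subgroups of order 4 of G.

7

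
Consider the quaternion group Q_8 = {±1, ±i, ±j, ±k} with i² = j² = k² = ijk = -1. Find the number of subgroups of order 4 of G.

3

|G| = 8 and 4 | 8, so subgroups of order 4 are possible by Lagrange.
The subgroups of order 4 are: {1, -1, i, -i}; {1, -1, j, -j}; {1, -1, k, -k}.
So G has 3 subgroups of order 4.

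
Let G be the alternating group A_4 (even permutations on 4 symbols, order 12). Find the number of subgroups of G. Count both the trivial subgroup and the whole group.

10

|G| = 12, so by Lagrange every subgroup order divides 12. Divisors: 1, 2, 3, 4, 6, 12.
Subgroups by order — order 1: 1; order 2: 3; order 3: 4; order 4: 1; order 6: 0; order 12: 1.
Total: 1 + 3 + 4 + 1 + 0 + 1 = 10.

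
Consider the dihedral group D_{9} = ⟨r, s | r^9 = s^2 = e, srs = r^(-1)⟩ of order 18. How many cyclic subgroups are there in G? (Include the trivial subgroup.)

12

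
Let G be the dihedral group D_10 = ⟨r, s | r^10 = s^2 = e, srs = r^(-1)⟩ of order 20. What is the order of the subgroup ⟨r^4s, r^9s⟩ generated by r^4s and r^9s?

4

|⟨r^4s⟩| = 2 and |⟨r^9s⟩| = 2, so |H| is a multiple of lcm(2, 2) = 2 and divides |G| = 20.
Closing under the operation: H = {e, r^5, r^4s, r^9s}, so |H| = 4.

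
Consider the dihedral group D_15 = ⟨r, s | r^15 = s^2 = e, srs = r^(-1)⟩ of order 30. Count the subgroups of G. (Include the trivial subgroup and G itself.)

|G| = 30, so by Lagrange every subgroup order divides 30. Divisors: 1, 2, 3, 5, 6, 10, 15, 30.
Subgroups by order — order 1: 1; order 2: 15; order 3: 1; order 5: 1; order 6: 5; order 10: 3; order 15: 1; order 30: 1.
Total: 1 + 15 + 1 + 1 + 5 + 3 + 1 + 1 = 28.

28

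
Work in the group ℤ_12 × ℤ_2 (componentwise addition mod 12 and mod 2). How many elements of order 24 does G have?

0

An element (a,b) has order lcm(ord(a), ord(b)); count pairs with lcm equal to 24.
Enumerating gives 0 such elements.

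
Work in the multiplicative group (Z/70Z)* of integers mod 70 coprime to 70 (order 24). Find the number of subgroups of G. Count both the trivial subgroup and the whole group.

16

|G| = 24, so by Lagrange every subgroup order divides 24. Divisors: 1, 2, 3, 4, 6, 8, 12, 24.
Subgroups by order — order 1: 1; order 2: 3; order 3: 1; order 4: 3; order 6: 3; order 8: 1; order 12: 3; order 24: 1.
Total: 1 + 3 + 1 + 3 + 3 + 1 + 3 + 1 = 16.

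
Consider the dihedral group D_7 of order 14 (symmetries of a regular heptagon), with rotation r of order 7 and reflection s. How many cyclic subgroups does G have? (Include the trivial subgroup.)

9

A cyclic subgroup of order d is generated by each of its φ(d) elements of order d, so the cyclic subgroups of order d number (#elements of order d)/φ(d).
Cyclic subgroups by order — order 1: 1; order 2: 7; order 7: 1.
Total: 9.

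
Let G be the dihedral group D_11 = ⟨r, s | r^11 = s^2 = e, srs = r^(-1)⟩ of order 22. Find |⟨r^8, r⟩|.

|⟨r^8⟩| = 11 and |⟨r⟩| = 11, so |H| is a multiple of lcm(11, 11) = 11 and divides |G| = 22.
Closing under the operation: H = {e, r, r^2, r^3, r^4, r^5, r^6, r^7, r^8, r^9, r^10}, so |H| = 11.

11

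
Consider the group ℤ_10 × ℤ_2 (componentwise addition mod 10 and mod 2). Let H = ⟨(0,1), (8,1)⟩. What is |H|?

10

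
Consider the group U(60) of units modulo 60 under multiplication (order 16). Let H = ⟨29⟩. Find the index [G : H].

|⟨29⟩| = 2 and |G| = 16.
By Lagrange, [G : H] = |G|/|H| = 16/2 = 8.

8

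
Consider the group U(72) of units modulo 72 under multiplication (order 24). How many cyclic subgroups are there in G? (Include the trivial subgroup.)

A cyclic subgroup of order d is generated by each of its φ(d) elements of order d, so the cyclic subgroups of order d number (#elements of order d)/φ(d).
Cyclic subgroups by order — order 1: 1; order 2: 7; order 3: 1; order 6: 7.
Total: 16.

16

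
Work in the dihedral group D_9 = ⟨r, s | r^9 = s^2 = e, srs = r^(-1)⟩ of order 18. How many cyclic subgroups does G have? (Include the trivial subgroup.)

12

Each element a generates a cyclic subgroup ⟨a⟩; distinct elements may generate the same one (a cyclic group of order d has φ(d) generators).
Cyclic subgroups by order — order 1: 1; order 2: 9; order 3: 1; order 9: 1.
Total: 12.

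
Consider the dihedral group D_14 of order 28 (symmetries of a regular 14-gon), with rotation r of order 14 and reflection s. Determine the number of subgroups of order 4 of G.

7

|G| = 28 and 4 | 28, so subgroups of order 4 are possible by Lagrange.
The subgroups of order 4 are: {e, r^7, r^3s, r^10s}; {e, r^7, r^4s, r^11s}; {e, r^7, r^5s, r^12s}; {e, r^7, r^6s, r^13s}; … (7 in all).
So G has 7 subgroups of order 4.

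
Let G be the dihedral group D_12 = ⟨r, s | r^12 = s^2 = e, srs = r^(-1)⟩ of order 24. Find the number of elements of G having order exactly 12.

4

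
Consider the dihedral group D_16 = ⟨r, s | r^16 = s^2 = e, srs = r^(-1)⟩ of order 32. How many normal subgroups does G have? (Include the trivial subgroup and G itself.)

8

G has 36 subgroups. Checking conjugation-invariance by order — order 1: 1/1 normal; order 2: 1/17 normal; order 4: 1/9 normal; order 8: 1/5 normal; order 16: 3/3 normal; order 32: 1/1 normal.
Total normal subgroups: 8.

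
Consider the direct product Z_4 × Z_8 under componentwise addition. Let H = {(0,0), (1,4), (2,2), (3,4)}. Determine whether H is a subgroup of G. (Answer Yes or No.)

(2,2) ∈ H but its inverse (2,6) ∉ H, so H is not a subgroup.

No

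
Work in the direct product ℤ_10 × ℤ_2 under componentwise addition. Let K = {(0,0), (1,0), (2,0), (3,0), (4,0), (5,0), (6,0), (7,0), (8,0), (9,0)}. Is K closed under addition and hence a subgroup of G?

|K| = 10 divides |G| = 20, consistent with Lagrange.
K contains the identity, every element's inverse is in K, and K is closed under +: it is a subgroup.
In fact K = ⟨(9,0)⟩.

Yes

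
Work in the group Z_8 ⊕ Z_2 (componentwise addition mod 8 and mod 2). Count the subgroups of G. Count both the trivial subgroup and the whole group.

11

|G| = 16, so by Lagrange every subgroup order divides 16. Divisors: 1, 2, 4, 8, 16.
Subgroups by order — order 1: 1; order 2: 3; order 4: 3; order 8: 3; order 16: 1.
Total: 1 + 3 + 3 + 3 + 1 = 11.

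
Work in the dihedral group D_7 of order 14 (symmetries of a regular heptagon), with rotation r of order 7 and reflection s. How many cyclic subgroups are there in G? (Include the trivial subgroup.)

9

A cyclic subgroup of order d is generated by each of its φ(d) elements of order d, so the cyclic subgroups of order d number (#elements of order d)/φ(d).
Cyclic subgroups by order — order 1: 1; order 2: 7; order 7: 1.
Total: 9.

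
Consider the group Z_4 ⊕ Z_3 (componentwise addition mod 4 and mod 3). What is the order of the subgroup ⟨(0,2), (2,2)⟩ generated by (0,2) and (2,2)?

6

|⟨(0,2)⟩| = 3 and |⟨(2,2)⟩| = 6, so |H| is a multiple of lcm(3, 6) = 6 and divides |G| = 12.
Closing under the operation: H = {(0,0), (0,1), (0,2), (2,0), (2,1), (2,2)}, so |H| = 6.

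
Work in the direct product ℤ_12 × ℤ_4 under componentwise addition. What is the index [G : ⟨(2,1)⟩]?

4

|⟨(2,1)⟩| = 12 and |G| = 48.
By Lagrange, [G : H] = |G|/|H| = 48/12 = 4.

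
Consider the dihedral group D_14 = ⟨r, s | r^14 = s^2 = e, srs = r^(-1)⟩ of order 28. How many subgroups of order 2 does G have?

|G| = 28 and 2 | 28, so subgroups of order 2 are possible by Lagrange.
The subgroups of order 2 are: {e, r^10s}; {e, r^11s}; {e, r^12s}; {e, r^13s}; … (15 in all).
So G has 15 subgroups of order 2.

15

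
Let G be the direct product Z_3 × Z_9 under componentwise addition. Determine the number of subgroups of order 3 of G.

|G| = 27 and 3 | 27, so subgroups of order 3 are possible by Lagrange.
The subgroups of order 3 are: {(0,0), (0,3), (0,6)}; {(0,0), (1,0), (2,0)}; {(0,0), (1,3), (2,6)}; {(0,0), (1,6), (2,3)}.
So G has 4 subgroups of order 3.

4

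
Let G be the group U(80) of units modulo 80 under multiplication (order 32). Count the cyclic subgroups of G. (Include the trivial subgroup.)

20

Group the elements of G by the cyclic subgroup they generate; each cyclic subgroup of order d accounts for φ(d) elements.
Cyclic subgroups by order — order 1: 1; order 2: 7; order 4: 12.
Total: 20.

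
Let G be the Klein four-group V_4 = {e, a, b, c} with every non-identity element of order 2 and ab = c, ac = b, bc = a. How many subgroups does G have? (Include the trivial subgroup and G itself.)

5

|G| = 4, so by Lagrange every subgroup order divides 4. Divisors: 1, 2, 4.
Subgroups by order — order 1: 1; order 2: 3; order 4: 1.
Total: 1 + 3 + 1 = 5.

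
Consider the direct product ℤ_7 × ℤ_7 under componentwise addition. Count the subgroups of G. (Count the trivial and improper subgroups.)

|G| = 49, so by Lagrange every subgroup order divides 49. Divisors: 1, 7, 49.
Subgroups by order — order 1: 1; order 7: 8; order 49: 1.
Total: 1 + 8 + 1 = 10.

10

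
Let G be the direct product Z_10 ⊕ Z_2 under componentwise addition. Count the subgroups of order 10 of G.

|G| = 20 and 10 | 20, so subgroups of order 10 are possible by Lagrange.
The subgroups of order 10 are: {(0,0), (0,1), (2,0), (2,1), (4,0), (4,1), (6,0), (6,1), (8,0), (8,1)}; {(0,0), (1,0), (2,0), (3,0), (4,0), (5,0), (6,0), (7,0), (8,0), (9,0)}; {(0,0), (1,1), (2,0), (3,1), (4,0), (5,1), (6,0), (7,1), (8,0), (9,1)}.
So G has 3 subgroups of order 10.

3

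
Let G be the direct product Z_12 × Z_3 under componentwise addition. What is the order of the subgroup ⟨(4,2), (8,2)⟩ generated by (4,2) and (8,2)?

9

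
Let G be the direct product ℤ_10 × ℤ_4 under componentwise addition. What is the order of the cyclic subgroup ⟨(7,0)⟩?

10

The order of (7,0) in Z_10 × Z_4 is lcm(ord(7) in Z_10, ord(0) in Z_4).
ord(7) = 10 and ord(0) = 1, so |⟨(7,0)⟩| = lcm(10, 1) = 10.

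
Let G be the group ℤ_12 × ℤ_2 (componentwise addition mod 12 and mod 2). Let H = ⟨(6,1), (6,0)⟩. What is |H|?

4

|⟨(6,1)⟩| = 2 and |⟨(6,0)⟩| = 2, so |H| is a multiple of lcm(2, 2) = 2 and divides |G| = 24.
Closing under the operation: H = {(0,0), (0,1), (6,0), (6,1)}, so |H| = 4.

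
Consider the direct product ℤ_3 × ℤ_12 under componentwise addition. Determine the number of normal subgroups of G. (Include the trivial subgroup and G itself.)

18

G is abelian, so every subgroup is normal.
G has 18 subgroups in total, hence 18 normal subgroups.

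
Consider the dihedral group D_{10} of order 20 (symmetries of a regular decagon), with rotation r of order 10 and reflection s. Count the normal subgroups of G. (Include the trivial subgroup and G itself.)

7

G has 22 subgroups. Checking conjugation-invariance by order — order 1: 1/1 normal; order 2: 1/11 normal; order 4: 0/5 normal; order 5: 1/1 normal; order 10: 3/3 normal; order 20: 1/1 normal.
Total normal subgroups: 7.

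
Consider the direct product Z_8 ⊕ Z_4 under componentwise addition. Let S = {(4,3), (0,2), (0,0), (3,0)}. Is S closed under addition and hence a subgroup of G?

(4,3) ∈ S but its inverse (4,1) ∉ S, so S is not a subgroup.

No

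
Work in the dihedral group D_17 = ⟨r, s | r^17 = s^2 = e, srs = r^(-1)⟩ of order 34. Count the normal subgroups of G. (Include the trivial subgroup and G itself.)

G has 20 subgroups. Checking conjugation-invariance by order — order 1: 1/1 normal; order 2: 0/17 normal; order 17: 1/1 normal; order 34: 1/1 normal.
Total normal subgroups: 3.

3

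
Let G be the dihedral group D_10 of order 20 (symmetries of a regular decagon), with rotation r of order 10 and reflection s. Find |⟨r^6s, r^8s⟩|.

|⟨r^6s⟩| = 2 and |⟨r^8s⟩| = 2, so |H| is a multiple of lcm(2, 2) = 2 and divides |G| = 20.
Closing under the operation: H = {e, r^2, r^4, r^6, r^8, s, r^2s, r^4s, r^6s, r^8s}, so |H| = 10.

10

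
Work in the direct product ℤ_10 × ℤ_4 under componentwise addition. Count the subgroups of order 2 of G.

|G| = 40 and 2 | 40, so subgroups of order 2 are possible by Lagrange.
The subgroups of order 2 are: {(0,0), (0,2)}; {(0,0), (5,0)}; {(0,0), (5,2)}.
So G has 3 subgroups of order 2.

3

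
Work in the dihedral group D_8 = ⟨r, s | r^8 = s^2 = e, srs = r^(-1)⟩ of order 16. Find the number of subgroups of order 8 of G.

|G| = 16 and 8 | 16, so subgroups of order 8 are possible by Lagrange.
The subgroups of order 8 are: {e, r, r^2, r^3, r^4, r^5, r^6, r^7}; {e, r^2, r^4, r^6, s, r^2s, r^4s, r^6s}; {e, r^2, r^4, r^6, rs, r^3s, r^5s, r^7s}.
So G has 3 subgroups of order 8.

3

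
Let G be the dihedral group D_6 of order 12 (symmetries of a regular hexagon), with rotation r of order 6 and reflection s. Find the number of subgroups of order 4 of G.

3

|G| = 12 and 4 | 12, so subgroups of order 4 are possible by Lagrange.
The subgroups of order 4 are: {e, r^3, r^2s, r^5s}; {e, r^3, s, r^3s}; {e, r^3, rs, r^4s}.
So G has 3 subgroups of order 4.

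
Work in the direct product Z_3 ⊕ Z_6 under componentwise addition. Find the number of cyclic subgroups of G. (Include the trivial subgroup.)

10

A cyclic subgroup of order d is generated by each of its φ(d) elements of order d, so the cyclic subgroups of order d number (#elements of order d)/φ(d).
Cyclic subgroups by order — order 1: 1; order 2: 1; order 3: 4; order 6: 4.
Total: 10.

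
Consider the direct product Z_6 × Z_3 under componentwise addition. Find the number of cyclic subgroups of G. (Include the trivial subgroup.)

10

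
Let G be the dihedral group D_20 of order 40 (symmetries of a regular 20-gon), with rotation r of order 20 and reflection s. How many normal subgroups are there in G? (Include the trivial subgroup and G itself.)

G has 48 subgroups. Checking conjugation-invariance by order — order 1: 1/1 normal; order 2: 1/21 normal; order 4: 1/11 normal; order 5: 1/1 normal; order 8: 0/5 normal; order 10: 1/5 normal; order 20: 3/3 normal; order 40: 1/1 normal.
Total normal subgroups: 9.

9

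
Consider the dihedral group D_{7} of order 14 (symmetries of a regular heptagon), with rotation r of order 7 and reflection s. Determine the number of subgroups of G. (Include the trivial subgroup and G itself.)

10

|G| = 14, so by Lagrange every subgroup order divides 14. Divisors: 1, 2, 7, 14.
Subgroups by order — order 1: 1; order 2: 7; order 7: 1; order 14: 1.
Total: 1 + 7 + 1 + 1 = 10.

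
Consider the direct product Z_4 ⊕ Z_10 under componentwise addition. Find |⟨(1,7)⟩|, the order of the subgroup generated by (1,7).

The order of (1,7) in Z_4 × Z_10 is lcm(ord(1) in Z_4, ord(7) in Z_10).
ord(1) = 4 and ord(7) = 10, so |⟨(1,7)⟩| = lcm(4, 10) = 20.

20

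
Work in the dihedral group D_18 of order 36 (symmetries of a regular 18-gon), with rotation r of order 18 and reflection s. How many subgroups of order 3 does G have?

1

|G| = 36 and 3 | 36, so subgroups of order 3 are possible by Lagrange.
The subgroups of order 3 are: {e, r^6, r^12}.
So G has 1 subgroup of order 3.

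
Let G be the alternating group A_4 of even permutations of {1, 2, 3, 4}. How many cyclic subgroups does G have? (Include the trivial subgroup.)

8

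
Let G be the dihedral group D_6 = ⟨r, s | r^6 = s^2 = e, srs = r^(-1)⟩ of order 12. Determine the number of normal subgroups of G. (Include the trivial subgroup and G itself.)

7

G has 16 subgroups. Checking conjugation-invariance by order — order 1: 1/1 normal; order 2: 1/7 normal; order 3: 1/1 normal; order 4: 0/3 normal; order 6: 3/3 normal; order 12: 1/1 normal.
Total normal subgroups: 7.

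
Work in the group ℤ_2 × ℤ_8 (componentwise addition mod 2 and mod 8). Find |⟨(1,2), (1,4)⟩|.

8

|⟨(1,2)⟩| = 4 and |⟨(1,4)⟩| = 2, so |H| is a multiple of lcm(4, 2) = 4 and divides |G| = 16.
Closing under the operation: H = {(0,0), (0,2), (0,4), (0,6), (1,0), (1,2), (1,4), (1,6)}, so |H| = 8.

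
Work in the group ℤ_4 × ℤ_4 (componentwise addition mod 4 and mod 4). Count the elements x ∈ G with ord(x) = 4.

12

An element (a,b) has order lcm(ord(a), ord(b)); count pairs with lcm equal to 4.
Enumerating gives 12 such elements.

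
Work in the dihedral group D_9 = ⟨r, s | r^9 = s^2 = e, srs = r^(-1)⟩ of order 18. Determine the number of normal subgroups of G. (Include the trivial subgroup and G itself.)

G has 16 subgroups. Checking conjugation-invariance by order — order 1: 1/1 normal; order 2: 0/9 normal; order 3: 1/1 normal; order 6: 0/3 normal; order 9: 1/1 normal; order 18: 1/1 normal.
Total normal subgroups: 4.

4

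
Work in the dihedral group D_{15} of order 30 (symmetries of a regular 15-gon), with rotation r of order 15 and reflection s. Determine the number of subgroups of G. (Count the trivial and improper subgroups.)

|G| = 30, so by Lagrange every subgroup order divides 30. Divisors: 1, 2, 3, 5, 6, 10, 15, 30.
Subgroups by order — order 1: 1; order 2: 15; order 3: 1; order 5: 1; order 6: 5; order 10: 3; order 15: 1; order 30: 1.
Total: 1 + 15 + 1 + 1 + 5 + 3 + 1 + 1 = 28.

28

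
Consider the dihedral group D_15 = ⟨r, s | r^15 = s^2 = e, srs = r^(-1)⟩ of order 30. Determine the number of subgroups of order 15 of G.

1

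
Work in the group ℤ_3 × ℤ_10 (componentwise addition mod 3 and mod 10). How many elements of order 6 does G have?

An element (a,b) has order lcm(ord(a), ord(b)); count pairs with lcm equal to 6.
Enumerating gives 2 such elements.

2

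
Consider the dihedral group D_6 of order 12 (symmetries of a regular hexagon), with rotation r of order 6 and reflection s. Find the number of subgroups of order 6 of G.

|G| = 12 and 6 | 12, so subgroups of order 6 are possible by Lagrange.
The subgroups of order 6 are: {e, r, r^2, r^3, r^4, r^5}; {e, r^2, r^4, s, r^2s, r^4s}; {e, r^2, r^4, rs, r^3s, r^5s}.
So G has 3 subgroups of order 6.

3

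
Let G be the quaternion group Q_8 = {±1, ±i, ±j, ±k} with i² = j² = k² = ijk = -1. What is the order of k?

4

Computing powers of k: the smallest k with (k)^k = e is k = 4.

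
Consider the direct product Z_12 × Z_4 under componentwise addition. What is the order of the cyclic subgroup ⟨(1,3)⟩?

12

The order of (1,3) in Z_12 × Z_4 is lcm(ord(1) in Z_12, ord(3) in Z_4).
ord(1) = 12 and ord(3) = 4, so |⟨(1,3)⟩| = lcm(12, 4) = 12.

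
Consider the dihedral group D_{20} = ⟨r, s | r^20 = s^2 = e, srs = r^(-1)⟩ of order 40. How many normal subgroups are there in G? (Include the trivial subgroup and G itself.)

G has 48 subgroups. Checking conjugation-invariance by order — order 1: 1/1 normal; order 2: 1/21 normal; order 4: 1/11 normal; order 5: 1/1 normal; order 8: 0/5 normal; order 10: 1/5 normal; order 20: 3/3 normal; order 40: 1/1 normal.
Total normal subgroups: 9.

9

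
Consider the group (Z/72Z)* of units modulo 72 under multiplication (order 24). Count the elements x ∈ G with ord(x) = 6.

Enumerating element orders in G gives 14 elements of order 6.

14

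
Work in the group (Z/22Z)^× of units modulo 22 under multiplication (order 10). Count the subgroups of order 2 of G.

1

|G| = 10 and 2 | 10, so subgroups of order 2 are possible by Lagrange.
The subgroups of order 2 are: {1, 21}.
So G has 1 subgroup of order 2.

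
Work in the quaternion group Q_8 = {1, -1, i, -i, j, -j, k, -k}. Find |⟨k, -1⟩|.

4

|⟨k⟩| = 4 and |⟨-1⟩| = 2, so |H| is a multiple of lcm(4, 2) = 4 and divides |G| = 8.
Closing under the operation: H = {1, -1, k, -k}, so |H| = 4.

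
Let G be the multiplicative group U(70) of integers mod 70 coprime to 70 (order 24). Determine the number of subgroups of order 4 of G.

3

|G| = 24 and 4 | 24, so subgroups of order 4 are possible by Lagrange.
The subgroups of order 4 are: {1, 13, 27, 29}; {1, 29, 41, 69}; {1, 29, 43, 57}.
So G has 3 subgroups of order 4.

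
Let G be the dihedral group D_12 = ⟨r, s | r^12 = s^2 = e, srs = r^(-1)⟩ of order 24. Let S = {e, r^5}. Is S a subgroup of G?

r^5 ∈ S but its inverse r^7 ∉ S, so S is not a subgroup.

No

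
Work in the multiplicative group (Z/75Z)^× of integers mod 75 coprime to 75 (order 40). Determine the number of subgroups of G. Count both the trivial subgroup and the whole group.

|G| = 40, so by Lagrange every subgroup order divides 40. Divisors: 1, 2, 4, 5, 8, 10, 20, 40.
Subgroups by order — order 1: 1; order 2: 3; order 4: 3; order 5: 1; order 8: 1; order 10: 3; order 20: 3; order 40: 1.
Total: 1 + 3 + 3 + 1 + 1 + 3 + 3 + 1 = 16.

16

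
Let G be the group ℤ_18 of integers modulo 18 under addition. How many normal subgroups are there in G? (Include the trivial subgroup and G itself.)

6

G is abelian, so every subgroup is normal.
G has 6 subgroups in total, hence 6 normal subgroups.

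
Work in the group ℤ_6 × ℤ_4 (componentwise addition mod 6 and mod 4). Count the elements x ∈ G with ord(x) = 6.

6

An element (a,b) has order lcm(ord(a), ord(b)); count pairs with lcm equal to 6.
Enumerating gives 6 such elements.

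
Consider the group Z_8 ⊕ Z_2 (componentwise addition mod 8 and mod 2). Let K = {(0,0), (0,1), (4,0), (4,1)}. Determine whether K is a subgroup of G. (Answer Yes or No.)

|K| = 4 divides |G| = 16, consistent with Lagrange.
K contains the identity, every element's inverse is in K, and K is closed under +: it is a subgroup.

Yes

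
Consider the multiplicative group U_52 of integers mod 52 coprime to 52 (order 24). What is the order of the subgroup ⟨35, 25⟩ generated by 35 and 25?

|⟨35⟩| = 6 and |⟨25⟩| = 2, so |H| is a multiple of lcm(6, 2) = 6 and divides |G| = 24.
Closing under the operation: H = {1, 3, 9, 17, 23, 25, 27, 29, 35, 43, 49, 51}, so |H| = 12.

12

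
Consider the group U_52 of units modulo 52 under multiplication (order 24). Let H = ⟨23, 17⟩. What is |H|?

|⟨23⟩| = 6 and |⟨17⟩| = 6, so |H| is a multiple of lcm(6, 6) = 6 and divides |G| = 24.
Closing under the operation: H = {1, 3, 9, 17, 23, 25, 27, 29, 35, 43, 49, 51}, so |H| = 12.

12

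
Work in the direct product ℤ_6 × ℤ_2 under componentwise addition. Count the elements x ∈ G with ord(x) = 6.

An element (a,b) has order lcm(ord(a), ord(b)); count pairs with lcm equal to 6.
Enumerating gives 6 such elements.

6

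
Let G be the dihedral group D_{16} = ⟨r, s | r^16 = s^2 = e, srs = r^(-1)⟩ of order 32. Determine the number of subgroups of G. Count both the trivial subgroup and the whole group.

36

|G| = 32, so by Lagrange every subgroup order divides 32. Divisors: 1, 2, 4, 8, 16, 32.
Subgroups by order — order 1: 1; order 2: 17; order 4: 9; order 8: 5; order 16: 3; order 32: 1.
Total: 1 + 17 + 9 + 5 + 3 + 1 = 36.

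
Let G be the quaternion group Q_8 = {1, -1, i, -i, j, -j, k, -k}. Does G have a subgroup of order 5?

5 does not divide |G| = 8, so by Lagrange no subgroup of order 5 exists.

No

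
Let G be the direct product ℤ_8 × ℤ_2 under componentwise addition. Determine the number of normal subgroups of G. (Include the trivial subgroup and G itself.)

11

G is abelian, so every subgroup is normal.
G has 11 subgroups in total, hence 11 normal subgroups.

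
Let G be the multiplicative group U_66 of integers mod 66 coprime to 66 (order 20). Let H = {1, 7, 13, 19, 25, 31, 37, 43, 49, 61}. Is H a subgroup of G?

|H| = 10 divides |G| = 20, consistent with Lagrange.
H contains the identity, every element's inverse is in H, and H is closed under ·: it is a subgroup.
In fact H = ⟨7⟩.

Yes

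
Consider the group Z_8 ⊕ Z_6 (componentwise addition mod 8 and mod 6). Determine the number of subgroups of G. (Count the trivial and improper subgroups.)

22

|G| = 48, so by Lagrange every subgroup order divides 48. Divisors: 1, 2, 3, 4, 6, 8, 12, 16, 24, 48.
Subgroups by order — order 1: 1; order 2: 3; order 3: 1; order 4: 3; order 6: 3; order 8: 3; order 12: 3; order 16: 1; order 24: 3; order 48: 1.
Total: 1 + 3 + 1 + 3 + 3 + 3 + 3 + 1 + 3 + 1 = 22.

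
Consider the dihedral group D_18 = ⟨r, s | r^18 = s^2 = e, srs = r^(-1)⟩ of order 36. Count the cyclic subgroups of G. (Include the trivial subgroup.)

Each element a generates a cyclic subgroup ⟨a⟩; distinct elements may generate the same one (a cyclic group of order d has φ(d) generators).
Cyclic subgroups by order — order 1: 1; order 2: 19; order 3: 1; order 6: 1; order 9: 1; order 18: 1.
Total: 24.

24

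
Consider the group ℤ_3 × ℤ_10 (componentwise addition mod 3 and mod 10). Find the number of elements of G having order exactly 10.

An element (a,b) has order lcm(ord(a), ord(b)); count pairs with lcm equal to 10.
Enumerating gives 4 such elements.

4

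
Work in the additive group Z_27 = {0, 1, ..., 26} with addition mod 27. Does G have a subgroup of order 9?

9 | 27. A subgroup of order 9 is {0, 3, 6, 9, 12, 15, 18, 21, 24}.

Yes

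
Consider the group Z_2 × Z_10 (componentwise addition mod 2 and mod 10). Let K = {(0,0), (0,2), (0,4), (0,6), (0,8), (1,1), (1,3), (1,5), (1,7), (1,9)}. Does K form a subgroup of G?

Yes

|K| = 10 divides |G| = 20, consistent with Lagrange.
K contains the identity, every element's inverse is in K, and K is closed under +: it is a subgroup.
In fact K = ⟨(1,1)⟩.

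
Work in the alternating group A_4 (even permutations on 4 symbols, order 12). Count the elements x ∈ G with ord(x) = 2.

The elements of order 2 are: (1 2)(3 4), (1 3)(2 4), (1 4)(2 3).
That's 3.

3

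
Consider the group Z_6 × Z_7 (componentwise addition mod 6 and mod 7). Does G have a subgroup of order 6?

Yes

6 | 42. A subgroup of order 6 is {(0,0), (1,0), (2,0), (3,0), (4,0), (5,0)}.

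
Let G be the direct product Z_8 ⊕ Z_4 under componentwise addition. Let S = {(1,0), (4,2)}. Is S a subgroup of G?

The identity (0,0) ∉ S, so S is not a subgroup.

No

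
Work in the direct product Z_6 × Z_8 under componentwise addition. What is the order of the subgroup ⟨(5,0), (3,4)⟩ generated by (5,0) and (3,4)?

12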